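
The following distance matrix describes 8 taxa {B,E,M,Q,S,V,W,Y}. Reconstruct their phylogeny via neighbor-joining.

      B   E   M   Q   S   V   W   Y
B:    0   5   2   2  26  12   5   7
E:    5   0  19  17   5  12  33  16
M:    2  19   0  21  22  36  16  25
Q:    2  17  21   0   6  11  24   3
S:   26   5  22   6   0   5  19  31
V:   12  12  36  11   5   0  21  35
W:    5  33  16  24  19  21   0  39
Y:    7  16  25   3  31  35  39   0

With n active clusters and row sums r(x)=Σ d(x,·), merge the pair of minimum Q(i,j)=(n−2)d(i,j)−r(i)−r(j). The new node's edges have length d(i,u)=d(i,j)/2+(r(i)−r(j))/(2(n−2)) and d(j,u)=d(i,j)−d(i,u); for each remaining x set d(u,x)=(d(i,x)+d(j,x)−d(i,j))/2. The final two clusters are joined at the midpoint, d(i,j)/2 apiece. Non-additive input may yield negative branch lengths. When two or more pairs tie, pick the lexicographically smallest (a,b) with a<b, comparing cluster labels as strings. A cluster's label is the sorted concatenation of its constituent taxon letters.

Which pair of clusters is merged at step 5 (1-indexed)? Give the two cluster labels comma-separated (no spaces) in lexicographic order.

B,EQSVY

1. join Q+Y (d=3, Q=-222) ⇒ QY; edges |Q|=-9/2, |Y|=15/2
  updated: d(B,QY)=3, d(E,QY)=15, d(M,QY)=43/2, d(QY,S)=17, d(QY,V)=43/2, d(QY,W)=30
2. join S+V (d=5, Q=-353/2) ⇒ SV; edges |S|=23/20, |V|=77/20
  updated: d(B,SV)=33/2, d(E,SV)=6, d(M,SV)=53/2, d(QY,SV)=67/4, d(SV,W)=35/2
3. join E+SV (d=6, Q=-549/4) ⇒ ESV; edges |E|=75/32, |SV|=117/32
  updated: d(B,ESV)=31/4, d(ESV,M)=79/4, d(ESV,QY)=103/8, d(ESV,W)=89/4
4. join ESV+QY (d=103/8, Q=-731/8) ⇒ EQSVY; edges |ESV|=271/48, |QY|=347/48
  updated: d(B,EQSVY)=-17/16, d(EQSVY,M)=227/16, d(EQSVY,W)=315/16
5. join B+EQSVY (d=-17/16, Q=-327/8) ⇒ BEQSVY; edges |B|=-29/4, |EQSVY|=99/16
  updated: d(BEQSVY,M)=69/8, d(BEQSVY,W)=103/8
6. join BEQSVY+M (d=69/8, Q=-75/2) ⇒ BEMQSVY; edges |BEQSVY|=11/4, |M|=47/8
  updated: d(BEMQSVY,W)=81/8
7. join BEMQSVY+W (d=81/8) ⇒ BEMQSVWY; edges |BEMQSVY|=81/16, |W|=81/16
final tree: (((B:-29/4,((E:75/32,(S:23/20,V:77/20):117/32):271/48,(Q:-9/2,Y:15/2):347/48):99/16):11/4,M:47/8):81/16,W:81/16)
total length: 713/16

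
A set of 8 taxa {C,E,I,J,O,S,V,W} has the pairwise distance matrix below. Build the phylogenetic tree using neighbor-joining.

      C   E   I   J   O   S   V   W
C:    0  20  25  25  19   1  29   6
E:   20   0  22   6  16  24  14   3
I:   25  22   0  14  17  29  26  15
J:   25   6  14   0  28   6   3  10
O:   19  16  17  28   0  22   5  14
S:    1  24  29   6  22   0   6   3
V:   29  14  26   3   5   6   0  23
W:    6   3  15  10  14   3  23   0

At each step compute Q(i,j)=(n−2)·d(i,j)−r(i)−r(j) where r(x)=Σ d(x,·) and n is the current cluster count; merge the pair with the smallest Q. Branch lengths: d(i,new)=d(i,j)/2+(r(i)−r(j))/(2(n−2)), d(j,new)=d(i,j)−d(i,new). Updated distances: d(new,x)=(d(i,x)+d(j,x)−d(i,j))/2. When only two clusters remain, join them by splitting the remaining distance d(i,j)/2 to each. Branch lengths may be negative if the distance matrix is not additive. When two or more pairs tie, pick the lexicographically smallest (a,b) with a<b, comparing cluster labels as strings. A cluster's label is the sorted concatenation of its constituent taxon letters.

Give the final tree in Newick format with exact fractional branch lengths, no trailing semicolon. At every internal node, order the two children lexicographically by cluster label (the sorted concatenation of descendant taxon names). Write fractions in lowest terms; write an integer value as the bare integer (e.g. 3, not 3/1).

(((((C:10/3,S:-7/3):51/8,W:-19/8):91/16,(E:101/24,J:43/24):27/16):19/16,I:12):7/2,(O:37/10,V:13/10):7/2)

iteration 1: select C,S (d=1, Q=-210); attach at lengths (10/3, -7/3); label the merged cluster CS
  updated: d(CS,E)=43/2, d(CS,I)=53/2, d(CS,J)=15, d(CS,O)=20, d(CS,V)=17, d(CS,W)=4
iteration 2: select O,V (d=5, Q=-163); attach at lengths (37/10, 13/10); label the merged cluster OV
  updated: d(CS,OV)=16, d(E,OV)=25/2, d(I,OV)=19, d(J,OV)=13, d(OV,W)=16
iteration 3: select CS,W (d=4, Q=-115); attach at lengths (51/8, -19/8); label the merged cluster CSW
  updated: d(CSW,E)=41/4, d(CSW,I)=75/4, d(CSW,J)=21/2, d(CSW,OV)=14
iteration 4: select E,J (d=6, Q=-305/4); attach at lengths (101/24, 43/24); label the merged cluster EJ
  updated: d(CSW,EJ)=59/8, d(EJ,I)=15, d(EJ,OV)=39/4
iteration 5: select CSW,EJ (d=59/8, Q=-115/2); attach at lengths (91/16, 27/16); label the merged cluster CEJSW
  updated: d(CEJSW,I)=211/16, d(CEJSW,OV)=131/16
iteration 6: select CEJSW,I (d=211/16, Q=-323/8); attach at lengths (19/16, 12); label the merged cluster CEIJSW
  updated: d(CEIJSW,OV)=7
iteration 7: select CEIJSW,OV (d=7); attach at lengths (7/2, 7/2); label the merged cluster CEIJOSVW
final tree: (((((C:10/3,S:-7/3):51/8,W:-19/8):91/16,(E:101/24,J:43/24):27/16):19/16,I:12):7/2,(O:37/10,V:13/10):7/2)
total length: 697/16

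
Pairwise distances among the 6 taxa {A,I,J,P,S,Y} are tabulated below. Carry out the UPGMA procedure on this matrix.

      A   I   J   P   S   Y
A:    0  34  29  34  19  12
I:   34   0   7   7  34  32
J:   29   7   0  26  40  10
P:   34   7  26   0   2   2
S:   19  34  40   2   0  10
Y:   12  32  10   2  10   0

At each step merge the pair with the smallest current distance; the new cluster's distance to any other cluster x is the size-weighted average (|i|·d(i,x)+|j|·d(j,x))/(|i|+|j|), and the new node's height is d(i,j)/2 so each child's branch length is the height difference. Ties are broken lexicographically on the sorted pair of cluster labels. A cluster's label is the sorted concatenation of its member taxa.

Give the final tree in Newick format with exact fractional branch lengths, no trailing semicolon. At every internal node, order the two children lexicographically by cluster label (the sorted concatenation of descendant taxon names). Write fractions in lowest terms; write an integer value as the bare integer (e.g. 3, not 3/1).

((A:65/6,((P:1,S:1):2,Y:3):47/6):29/12,(I:7/2,J:7/2):39/4)

1. join P+S (d=2) ⇒ PS; edges |P|=1, |S|=1
  updated: d(A,PS)=53/2, d(I,PS)=41/2, d(J,PS)=33, d(PS,Y)=6
2. join PS+Y (d=6) ⇒ PSY; edges |PS|=2, |Y|=3
  updated: d(A,PSY)=65/3, d(I,PSY)=73/3, d(J,PSY)=76/3
3. join I+J (d=7) ⇒ IJ; edges |I|=7/2, |J|=7/2
  updated: d(A,IJ)=63/2, d(IJ,PSY)=149/6
4. join A+PSY (d=65/3) ⇒ APSY; edges |A|=65/6, |PSY|=47/6
  updated: d(APSY,IJ)=53/2
5. join APSY+IJ (d=53/2) ⇒ AIJPSY; edges |APSY|=29/12, |IJ|=39/4
final tree: ((A:65/6,((P:1,S:1):2,Y:3):47/6):29/12,(I:7/2,J:7/2):39/4)
total length: 269/6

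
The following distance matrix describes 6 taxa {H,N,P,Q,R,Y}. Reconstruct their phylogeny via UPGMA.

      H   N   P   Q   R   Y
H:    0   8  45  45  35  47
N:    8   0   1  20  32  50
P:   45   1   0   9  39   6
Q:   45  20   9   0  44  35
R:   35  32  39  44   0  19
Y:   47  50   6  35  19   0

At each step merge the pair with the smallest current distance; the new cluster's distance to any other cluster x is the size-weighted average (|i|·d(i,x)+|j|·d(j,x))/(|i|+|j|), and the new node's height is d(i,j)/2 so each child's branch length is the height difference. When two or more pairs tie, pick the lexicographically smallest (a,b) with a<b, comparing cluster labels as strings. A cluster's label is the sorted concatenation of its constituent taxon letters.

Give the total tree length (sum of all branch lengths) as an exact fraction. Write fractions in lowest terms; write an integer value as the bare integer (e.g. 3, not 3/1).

835/12

step 1: merge (N,P) at d=1; branch lengths N→1/2, P→1/2; new cluster NP
  updated: d(H,NP)=53/2, d(NP,Q)=29/2, d(NP,R)=71/2, d(NP,Y)=28
step 2: merge (NP,Q) at d=29/2; branch lengths NP→27/4, Q→29/4; new cluster NPQ
  updated: d(H,NPQ)=98/3, d(NPQ,R)=115/3, d(NPQ,Y)=91/3
step 3: merge (R,Y) at d=19; branch lengths R→19/2, Y→19/2; new cluster RY
  updated: d(H,RY)=41, d(NPQ,RY)=103/3
step 4: merge (H,NPQ) at d=98/3; branch lengths H→49/3, NPQ→109/12; new cluster HNPQ
  updated: d(HNPQ,RY)=36
step 5: merge (HNPQ,RY) at d=36; branch lengths HNPQ→5/3, RY→17/2; new cluster HNPQRY
final tree: ((H:49/3,((N:1/2,P:1/2):27/4,Q:29/4):109/12):5/3,(R:19/2,Y:19/2):17/2)
total length: 835/12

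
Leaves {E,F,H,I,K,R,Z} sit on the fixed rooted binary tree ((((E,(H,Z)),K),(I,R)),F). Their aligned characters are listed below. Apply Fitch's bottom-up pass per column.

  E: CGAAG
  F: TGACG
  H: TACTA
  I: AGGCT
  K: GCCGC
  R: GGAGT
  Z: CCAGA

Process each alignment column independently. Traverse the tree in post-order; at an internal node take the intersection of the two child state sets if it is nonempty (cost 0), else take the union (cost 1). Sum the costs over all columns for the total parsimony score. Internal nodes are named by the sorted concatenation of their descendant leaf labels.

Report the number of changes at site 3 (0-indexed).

[col 0] HZ: children H:{T}, Z:{C} ∪→ {C,T}; cost 1
[col 0] EHZ: children E:{C}, HZ:{C,T} ∩→ {C}; cost 0
[col 0] EHKZ: children EHZ:{C}, K:{G} ∪→ {C,G}; cost 1
[col 0] IR: children I:{A}, R:{G} ∪→ {A,G}; cost 1
[col 0] EHIKRZ: children EHKZ:{C,G}, IR:{A,G} ∩→ {G}; cost 0
[col 0] EFHIKRZ: children EHIKRZ:{G}, F:{T} ∪→ {G,T}; cost 1
[col 1] HZ: children H:{A}, Z:{C} ∪→ {A,C}; cost 1
[col 1] EHZ: children E:{G}, HZ:{A,C} ∪→ {A,C,G}; cost 1
[col 1] EHKZ: children EHZ:{A,C,G}, K:{C} ∩→ {C}; cost 0
[col 1] IR: children I:{G}, R:{G} ∩→ {G}; cost 0
[col 1] EHIKRZ: children EHKZ:{C}, IR:{G} ∪→ {C,G}; cost 1
[col 1] EFHIKRZ: children EHIKRZ:{C,G}, F:{G} ∩→ {G}; cost 0
[col 2] HZ: children H:{C}, Z:{A} ∪→ {A,C}; cost 1
[col 2] EHZ: children E:{A}, HZ:{A,C} ∩→ {A}; cost 0
[col 2] EHKZ: children EHZ:{A}, K:{C} ∪→ {A,C}; cost 1
[col 2] IR: children I:{G}, R:{A} ∪→ {A,G}; cost 1
[col 2] EHIKRZ: children EHKZ:{A,C}, IR:{A,G} ∩→ {A}; cost 0
[col 2] EFHIKRZ: children EHIKRZ:{A}, F:{A} ∩→ {A}; cost 0
[col 3] HZ: children H:{T}, Z:{G} ∪→ {G,T}; cost 1
[col 3] EHZ: children E:{A}, HZ:{G,T} ∪→ {A,G,T}; cost 1
[col 3] EHKZ: children EHZ:{A,G,T}, K:{G} ∩→ {G}; cost 0
[col 3] IR: children I:{C}, R:{G} ∪→ {C,G}; cost 1
[col 3] EHIKRZ: children EHKZ:{G}, IR:{C,G} ∩→ {G}; cost 0
[col 3] EFHIKRZ: children EHIKRZ:{G}, F:{C} ∪→ {C,G}; cost 1
[col 4] HZ: children H:{A}, Z:{A} ∩→ {A}; cost 0
[col 4] EHZ: children E:{G}, HZ:{A} ∪→ {A,G}; cost 1
[col 4] EHKZ: children EHZ:{A,G}, K:{C} ∪→ {A,C,G}; cost 1
[col 4] IR: children I:{T}, R:{T} ∩→ {T}; cost 0
[col 4] EHIKRZ: children EHKZ:{A,C,G}, IR:{T} ∪→ {A,C,G,T}; cost 1
[col 4] EFHIKRZ: children EHIKRZ:{A,C,G,T}, F:{G} ∩→ {G}; cost 0
per-site changes: [4, 3, 3, 4, 3]; total = 17

4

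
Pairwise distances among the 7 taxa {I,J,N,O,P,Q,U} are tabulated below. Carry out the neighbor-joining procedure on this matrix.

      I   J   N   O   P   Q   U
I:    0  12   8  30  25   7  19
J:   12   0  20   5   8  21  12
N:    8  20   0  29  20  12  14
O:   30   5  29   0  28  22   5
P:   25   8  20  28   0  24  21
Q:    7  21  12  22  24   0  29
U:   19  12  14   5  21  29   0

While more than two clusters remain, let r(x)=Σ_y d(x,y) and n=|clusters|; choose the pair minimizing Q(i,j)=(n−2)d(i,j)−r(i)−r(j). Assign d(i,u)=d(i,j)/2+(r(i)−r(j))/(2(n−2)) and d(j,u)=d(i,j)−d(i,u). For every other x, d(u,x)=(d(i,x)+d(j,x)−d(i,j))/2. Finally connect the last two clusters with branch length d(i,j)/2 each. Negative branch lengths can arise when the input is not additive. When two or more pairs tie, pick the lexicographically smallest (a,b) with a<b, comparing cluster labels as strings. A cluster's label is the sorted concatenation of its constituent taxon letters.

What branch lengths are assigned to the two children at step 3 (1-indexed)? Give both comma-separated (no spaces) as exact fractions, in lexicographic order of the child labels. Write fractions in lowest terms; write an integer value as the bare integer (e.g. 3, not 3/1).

1. join O+U (d=5, Q=-194) ⇒ OU; edges |O|=22/5, |U|=3/5
  updated: d(I,OU)=22, d(J,OU)=6, d(N,OU)=19, d(OU,P)=22, d(OU,Q)=23
2. join J+OU (d=6, Q=-135) ⇒ JOU; edges |J|=-1/8, |OU|=49/8
  updated: d(I,JOU)=14, d(JOU,N)=33/2, d(JOU,P)=12, d(JOU,Q)=19
3. join JOU+P (d=12, Q=-213/2) ⇒ JOPU; edges |JOU|=11/4, |P|=37/4
  updated: d(I,JOPU)=27/2, d(JOPU,N)=49/4, d(JOPU,Q)=31/2
4. join I+Q (d=7, Q=-49) ⇒ IQ; edges |I|=2, |Q|=5
  updated: d(IQ,JOPU)=11, d(IQ,N)=13/2
5. join IQ+JOPU (d=11, Q=-119/4) ⇒ IJOPQU; edges |IQ|=21/8, |JOPU|=67/8
  updated: d(IJOPQU,N)=31/8
6. join IJOPQU+N (d=31/8) ⇒ IJNOPQU; edges |IJOPQU|=31/16, |N|=31/16
final tree: (((I:2,Q:5):21/8,((J:-1/8,(O:22/5,U:3/5):49/8):11/4,P:37/4):67/8):31/16,N:31/16)
total length: 359/8

11/4,37/4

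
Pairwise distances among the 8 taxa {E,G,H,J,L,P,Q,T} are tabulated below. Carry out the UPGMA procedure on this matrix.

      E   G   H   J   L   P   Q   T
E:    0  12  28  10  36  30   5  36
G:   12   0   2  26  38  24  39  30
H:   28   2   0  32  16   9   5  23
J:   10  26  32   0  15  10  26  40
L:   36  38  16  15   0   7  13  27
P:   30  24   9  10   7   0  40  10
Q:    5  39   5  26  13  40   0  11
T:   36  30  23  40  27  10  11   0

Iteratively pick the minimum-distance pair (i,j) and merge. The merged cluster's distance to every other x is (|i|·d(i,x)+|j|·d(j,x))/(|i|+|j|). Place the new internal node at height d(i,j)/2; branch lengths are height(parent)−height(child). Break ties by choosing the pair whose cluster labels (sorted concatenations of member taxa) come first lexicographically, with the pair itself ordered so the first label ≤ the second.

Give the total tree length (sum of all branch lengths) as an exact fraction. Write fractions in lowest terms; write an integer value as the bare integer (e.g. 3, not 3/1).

1723/28

1. join G+H (d=2) ⇒ GH; edges |G|=1, |H|=1
  updated: d(E,GH)=20, d(GH,J)=29, d(GH,L)=27, d(GH,P)=33/2, d(GH,Q)=22, d(GH,T)=53/2
2. join E+Q (d=5) ⇒ EQ; edges |E|=5/2, |Q|=5/2
  updated: d(EQ,GH)=21, d(EQ,J)=18, d(EQ,L)=49/2, d(EQ,P)=35, d(EQ,T)=47/2
3. join L+P (d=7) ⇒ LP; edges |L|=7/2, |P|=7/2
  updated: d(EQ,LP)=119/4, d(GH,LP)=87/4, d(J,LP)=25/2, d(LP,T)=37/2
4. join J+LP (d=25/2) ⇒ JLP; edges |J|=25/4, |LP|=11/4
  updated: d(EQ,JLP)=155/6, d(GH,JLP)=145/6, d(JLP,T)=77/3
5. join EQ+GH (d=21) ⇒ EGHQ; edges |EQ|=8, |GH|=19/2
  updated: d(EGHQ,JLP)=25, d(EGHQ,T)=25
6. join EGHQ+JLP (d=25) ⇒ EGHJLPQ; edges |EGHQ|=2, |JLP|=25/4
  updated: d(EGHJLPQ,T)=177/7
7. join EGHJLPQ+T (d=177/7) ⇒ EGHJLPQT; edges |EGHJLPQ|=1/7, |T|=177/14
final tree: ((((E:5/2,Q:5/2):8,(G:1,H:1):19/2):2,(J:25/4,(L:7/2,P:7/2):11/4):25/4):1/7,T:177/14)
total length: 1723/28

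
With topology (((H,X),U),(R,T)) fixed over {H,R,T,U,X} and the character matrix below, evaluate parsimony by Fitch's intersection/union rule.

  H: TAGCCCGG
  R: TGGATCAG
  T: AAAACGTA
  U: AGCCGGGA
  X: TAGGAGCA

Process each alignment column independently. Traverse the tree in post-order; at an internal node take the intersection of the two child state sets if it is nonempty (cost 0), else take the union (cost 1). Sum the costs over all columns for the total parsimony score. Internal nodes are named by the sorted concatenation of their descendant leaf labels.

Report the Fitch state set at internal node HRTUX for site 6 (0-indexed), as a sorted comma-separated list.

site 0, node HX: H={T} ∩ X={T} → {T} (+0)
site 0, node HUX: HX={T} ∪ U={A} → {A,T} (+1)
site 0, node RT: R={T} ∪ T={A} → {A,T} (+1)
site 0, node HRTUX: HUX={A,T} ∩ RT={A,T} → {A,T} (+0)
site 1, node HX: H={A} ∩ X={A} → {A} (+0)
site 1, node HUX: HX={A} ∪ U={G} → {A,G} (+1)
site 1, node RT: R={G} ∪ T={A} → {A,G} (+1)
site 1, node HRTUX: HUX={A,G} ∩ RT={A,G} → {A,G} (+0)
site 2, node HX: H={G} ∩ X={G} → {G} (+0)
site 2, node HUX: HX={G} ∪ U={C} → {C,G} (+1)
site 2, node RT: R={G} ∪ T={A} → {A,G} (+1)
site 2, node HRTUX: HUX={C,G} ∩ RT={A,G} → {G} (+0)
site 3, node HX: H={C} ∪ X={G} → {C,G} (+1)
site 3, node HUX: HX={C,G} ∩ U={C} → {C} (+0)
site 3, node RT: R={A} ∩ T={A} → {A} (+0)
site 3, node HRTUX: HUX={C} ∪ RT={A} → {A,C} (+1)
site 4, node HX: H={C} ∪ X={A} → {A,C} (+1)
site 4, node HUX: HX={A,C} ∪ U={G} → {A,C,G} (+1)
site 4, node RT: R={T} ∪ T={C} → {C,T} (+1)
site 4, node HRTUX: HUX={A,C,G} ∩ RT={C,T} → {C} (+0)
site 5, node HX: H={C} ∪ X={G} → {C,G} (+1)
site 5, node HUX: HX={C,G} ∩ U={G} → {G} (+0)
site 5, node RT: R={C} ∪ T={G} → {C,G} (+1)
site 5, node HRTUX: HUX={G} ∩ RT={C,G} → {G} (+0)
site 6, node HX: H={G} ∪ X={C} → {C,G} (+1)
site 6, node HUX: HX={C,G} ∩ U={G} → {G} (+0)
site 6, node RT: R={A} ∪ T={T} → {A,T} (+1)
site 6, node HRTUX: HUX={G} ∪ RT={A,T} → {A,G,T} (+1)
site 7, node HX: H={G} ∪ X={A} → {A,G} (+1)
site 7, node HUX: HX={A,G} ∩ U={A} → {A} (+0)
site 7, node RT: R={G} ∪ T={A} → {A,G} (+1)
site 7, node HRTUX: HUX={A} ∩ RT={A,G} → {A} (+0)
per-site changes: [2, 2, 2, 2, 3, 2, 3, 2]; total = 18

A,G,T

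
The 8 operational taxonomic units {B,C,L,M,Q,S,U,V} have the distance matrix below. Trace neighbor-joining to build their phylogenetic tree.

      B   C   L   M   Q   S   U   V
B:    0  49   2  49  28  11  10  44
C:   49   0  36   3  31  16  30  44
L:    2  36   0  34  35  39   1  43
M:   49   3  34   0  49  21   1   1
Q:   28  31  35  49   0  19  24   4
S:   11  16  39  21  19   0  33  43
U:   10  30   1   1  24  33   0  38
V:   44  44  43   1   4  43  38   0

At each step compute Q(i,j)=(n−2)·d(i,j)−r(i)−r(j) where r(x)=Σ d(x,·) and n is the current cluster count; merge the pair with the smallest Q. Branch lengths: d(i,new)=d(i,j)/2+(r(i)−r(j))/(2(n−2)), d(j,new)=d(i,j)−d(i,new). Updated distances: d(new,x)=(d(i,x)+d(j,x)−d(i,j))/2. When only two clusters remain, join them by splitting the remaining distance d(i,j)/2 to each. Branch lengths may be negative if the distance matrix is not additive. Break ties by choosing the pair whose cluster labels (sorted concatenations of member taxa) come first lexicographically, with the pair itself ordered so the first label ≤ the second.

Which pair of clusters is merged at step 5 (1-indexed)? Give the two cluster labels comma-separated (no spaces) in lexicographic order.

iteration 1: select Q,V (d=4, Q=-383); attach at lengths (-1/4, 17/4); label the merged cluster QV
  updated: d(B,QV)=34, d(C,QV)=71/2, d(L,QV)=37, d(M,QV)=23, d(QV,S)=29, d(QV,U)=29
iteration 2: select B,L (d=2, Q=-294); attach at lengths (8/5, 2/5); label the merged cluster BL
  updated: d(BL,C)=83/2, d(BL,M)=81/2, d(BL,QV)=69/2, d(BL,S)=24, d(BL,U)=9/2
iteration 3: select BL,U (d=9/2, Q=-449/2); attach at lengths (131/16, -59/16); label the merged cluster BLU
  updated: d(BLU,C)=67/2, d(BLU,M)=37/2, d(BLU,QV)=59/2, d(BLU,S)=105/4
iteration 4: select C,M (d=3, Q=-289/2); attach at lengths (21/4, -9/4); label the merged cluster CM
  updated: d(BLU,CM)=49/2, d(CM,QV)=111/4, d(CM,S)=17
iteration 5: select BLU,QV (d=59/2, Q=-215/2); attach at lengths (53/4, 65/4); label the merged cluster BLQUV
  updated: d(BLQUV,CM)=91/8, d(BLQUV,S)=103/8
iteration 6: select BLQUV,CM (d=91/8, Q=-165/4); attach at lengths (29/8, 31/4); label the merged cluster BCLMQUV
  updated: d(BCLMQUV,S)=37/4
iteration 7: select BCLMQUV,S (d=37/4); attach at lengths (37/8, 37/8); label the merged cluster BCLMQSUV
final tree: (((((B:8/5,L:2/5):131/16,U:-59/16):53/4,(Q:-1/4,V:17/4):65/4):29/8,(C:21/4,M:-9/4):31/4):37/8,S:37/8)
total length: 509/8

BLU,QV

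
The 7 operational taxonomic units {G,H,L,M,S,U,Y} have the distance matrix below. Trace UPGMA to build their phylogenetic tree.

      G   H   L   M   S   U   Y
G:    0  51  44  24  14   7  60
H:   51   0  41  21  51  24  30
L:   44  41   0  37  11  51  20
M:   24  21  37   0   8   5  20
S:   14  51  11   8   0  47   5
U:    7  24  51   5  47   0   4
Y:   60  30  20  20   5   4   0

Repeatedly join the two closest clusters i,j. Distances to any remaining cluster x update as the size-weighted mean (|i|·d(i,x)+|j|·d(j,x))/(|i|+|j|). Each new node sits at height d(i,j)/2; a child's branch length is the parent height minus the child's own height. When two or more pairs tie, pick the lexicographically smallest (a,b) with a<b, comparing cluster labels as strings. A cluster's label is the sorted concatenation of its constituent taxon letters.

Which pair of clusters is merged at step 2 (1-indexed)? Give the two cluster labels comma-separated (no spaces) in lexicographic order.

1. join U+Y (d=4) ⇒ UY; edges |U|=2, |Y|=2
  updated: d(G,UY)=67/2, d(H,UY)=27, d(L,UY)=71/2, d(M,UY)=25/2, d(S,UY)=26
2. join M+S (d=8) ⇒ MS; edges |M|=4, |S|=4
  updated: d(G,MS)=19, d(H,MS)=36, d(L,MS)=24, d(MS,UY)=77/4
3. join G+MS (d=19) ⇒ GMS; edges |G|=19/2, |MS|=11/2
  updated: d(GMS,H)=41, d(GMS,L)=92/3, d(GMS,UY)=24
4. join GMS+UY (d=24) ⇒ GMSUY; edges |GMS|=5/2, |UY|=10
  updated: d(GMSUY,H)=177/5, d(GMSUY,L)=163/5
5. join GMSUY+L (d=163/5) ⇒ GLMSUY; edges |GMSUY|=43/10, |L|=163/10
  updated: d(GLMSUY,H)=109/3
6. join GLMSUY+H (d=109/3) ⇒ GHLMSUY; edges |GLMSUY|=28/15, |H|=109/6
final tree: ((((G:19/2,(M:4,S:4):11/2):5/2,(U:2,Y:2):10):43/10,L:163/10):28/15,H:109/6)
total length: 1202/15

M,S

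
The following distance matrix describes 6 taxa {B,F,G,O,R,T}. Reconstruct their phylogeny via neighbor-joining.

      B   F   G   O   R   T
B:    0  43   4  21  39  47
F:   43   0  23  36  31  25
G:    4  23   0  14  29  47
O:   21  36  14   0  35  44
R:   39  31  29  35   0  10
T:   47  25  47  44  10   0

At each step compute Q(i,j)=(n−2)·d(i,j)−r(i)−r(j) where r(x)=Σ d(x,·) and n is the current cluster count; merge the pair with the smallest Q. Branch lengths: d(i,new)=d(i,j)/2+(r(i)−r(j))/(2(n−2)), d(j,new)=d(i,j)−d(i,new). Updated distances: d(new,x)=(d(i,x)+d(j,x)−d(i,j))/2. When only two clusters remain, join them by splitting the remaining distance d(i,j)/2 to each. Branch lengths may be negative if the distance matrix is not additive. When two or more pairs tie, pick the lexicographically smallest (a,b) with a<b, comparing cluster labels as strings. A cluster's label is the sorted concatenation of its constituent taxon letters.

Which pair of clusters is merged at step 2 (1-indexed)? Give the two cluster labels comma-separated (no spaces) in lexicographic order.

F,RT

1. join R+T (d=10, Q=-277) ⇒ RT; edges |R|=11/8, |T|=69/8
  updated: d(B,RT)=38, d(F,RT)=23, d(G,RT)=33, d(O,RT)=69/2
2. join F+RT (d=23, Q=-369/2) ⇒ FRT; edges |F|=131/12, |RT|=145/12
  updated: d(B,FRT)=29, d(FRT,G)=33/2, d(FRT,O)=95/4
3. join B+G (d=4, Q=-161/2) ⇒ BG; edges |B|=55/8, |G|=-23/8
  updated: d(BG,FRT)=83/4, d(BG,O)=31/2
4. join BG+FRT (d=83/4, Q=-60) ⇒ BFGRT; edges |BG|=25/4, |FRT|=29/2
  updated: d(BFGRT,O)=37/4
5. join BFGRT+O (d=37/4) ⇒ BFGORT; edges |BFGRT|=37/8, |O|=37/8
final tree: (((B:55/8,G:-23/8):25/4,(F:131/12,(R:11/8,T:69/8):145/12):29/2):37/8,O:37/8)
total length: 67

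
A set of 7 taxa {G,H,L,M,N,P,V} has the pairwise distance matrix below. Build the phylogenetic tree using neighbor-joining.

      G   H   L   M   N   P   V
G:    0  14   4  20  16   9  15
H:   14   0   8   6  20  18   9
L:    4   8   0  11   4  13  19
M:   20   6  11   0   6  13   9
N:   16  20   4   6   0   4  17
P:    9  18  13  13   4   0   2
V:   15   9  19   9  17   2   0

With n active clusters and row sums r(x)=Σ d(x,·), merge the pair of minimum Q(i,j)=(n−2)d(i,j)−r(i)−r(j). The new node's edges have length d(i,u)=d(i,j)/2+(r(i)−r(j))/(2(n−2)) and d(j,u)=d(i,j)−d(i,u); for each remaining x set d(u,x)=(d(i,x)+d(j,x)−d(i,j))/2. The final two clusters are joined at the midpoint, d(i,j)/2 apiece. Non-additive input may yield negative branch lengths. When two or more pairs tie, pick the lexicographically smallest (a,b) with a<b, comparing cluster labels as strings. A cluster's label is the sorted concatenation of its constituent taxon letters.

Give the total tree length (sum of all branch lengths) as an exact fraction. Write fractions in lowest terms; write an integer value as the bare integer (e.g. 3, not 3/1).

iteration 1: select P,V (d=2, Q=-120); attach at lengths (-1/5, 11/5); label the merged cluster PV
  updated: d(G,PV)=11, d(H,PV)=25/2, d(L,PV)=15, d(M,PV)=10, d(N,PV)=19/2
iteration 2: select G,L (d=4, Q=-91); attach at lengths (39/8, -7/8); label the merged cluster GL
  updated: d(GL,H)=9, d(GL,M)=27/2, d(GL,N)=8, d(GL,PV)=11
iteration 3: select H,M (d=6, Q=-65); attach at lengths (5, 1); label the merged cluster HM
  updated: d(GL,HM)=33/4, d(HM,N)=10, d(HM,PV)=33/4
iteration 4: select GL,N (d=8, Q=-155/4); attach at lengths (63/16, 65/16); label the merged cluster GLN
  updated: d(GLN,HM)=41/8, d(GLN,PV)=25/4
iteration 5: select GLN,HM (d=41/8, Q=-157/8); attach at lengths (25/16, 57/16); label the merged cluster GHLMN
  updated: d(GHLMN,PV)=75/16
iteration 6: select GHLMN,PV (d=75/16); attach at lengths (75/32, 75/32); label the merged cluster GHLMNPV
final tree: ((((G:39/8,L:-7/8):63/16,N:65/16):25/16,(H:5,M:1):57/16):75/32,(P:-1/5,V:11/5):75/32)
total length: 477/16

477/16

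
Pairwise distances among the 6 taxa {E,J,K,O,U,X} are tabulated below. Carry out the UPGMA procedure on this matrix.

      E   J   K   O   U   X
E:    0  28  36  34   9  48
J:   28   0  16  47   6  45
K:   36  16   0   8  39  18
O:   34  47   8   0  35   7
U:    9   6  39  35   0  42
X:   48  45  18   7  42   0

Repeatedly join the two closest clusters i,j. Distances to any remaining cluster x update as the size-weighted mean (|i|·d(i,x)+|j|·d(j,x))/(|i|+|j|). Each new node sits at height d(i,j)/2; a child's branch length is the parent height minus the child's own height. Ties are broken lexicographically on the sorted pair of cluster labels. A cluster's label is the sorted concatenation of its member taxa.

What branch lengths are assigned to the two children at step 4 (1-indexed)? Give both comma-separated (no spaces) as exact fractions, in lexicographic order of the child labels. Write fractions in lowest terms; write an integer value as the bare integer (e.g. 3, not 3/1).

37/4,25/4

1. join J+U (d=6) ⇒ JU; edges |J|=3, |U|=3
  updated: d(E,JU)=37/2, d(JU,K)=55/2, d(JU,O)=41, d(JU,X)=87/2
2. join O+X (d=7) ⇒ OX; edges |O|=7/2, |X|=7/2
  updated: d(E,OX)=41, d(JU,OX)=169/4, d(K,OX)=13
3. join K+OX (d=13) ⇒ KOX; edges |K|=13/2, |OX|=3
  updated: d(E,KOX)=118/3, d(JU,KOX)=112/3
4. join E+JU (d=37/2) ⇒ EJU; edges |E|=37/4, |JU|=25/4
  updated: d(EJU,KOX)=38
5. join EJU+KOX (d=38) ⇒ EJKOUX; edges |EJU|=39/4, |KOX|=25/2
final tree: ((E:37/4,(J:3,U:3):25/4):39/4,(K:13/2,(O:7/2,X:7/2):3):25/2)
total length: 241/4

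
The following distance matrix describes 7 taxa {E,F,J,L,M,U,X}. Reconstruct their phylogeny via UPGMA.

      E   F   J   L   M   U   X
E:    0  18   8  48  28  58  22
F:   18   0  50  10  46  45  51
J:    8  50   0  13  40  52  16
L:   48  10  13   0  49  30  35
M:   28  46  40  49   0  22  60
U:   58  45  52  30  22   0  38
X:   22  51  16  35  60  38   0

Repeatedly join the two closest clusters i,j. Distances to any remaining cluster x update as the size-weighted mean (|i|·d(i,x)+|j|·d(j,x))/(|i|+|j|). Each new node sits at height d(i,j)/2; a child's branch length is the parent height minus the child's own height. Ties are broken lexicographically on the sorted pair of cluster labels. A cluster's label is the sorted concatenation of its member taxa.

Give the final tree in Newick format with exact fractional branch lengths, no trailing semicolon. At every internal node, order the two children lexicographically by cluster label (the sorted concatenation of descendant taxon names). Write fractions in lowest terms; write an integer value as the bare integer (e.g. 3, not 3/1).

iteration 1: select E,J (d=8); attach at lengths (4, 4); label the merged cluster EJ
  updated: d(EJ,F)=34, d(EJ,L)=61/2, d(EJ,M)=34, d(EJ,U)=55, d(EJ,X)=19
iteration 2: select F,L (d=10); attach at lengths (5, 5); label the merged cluster FL
  updated: d(EJ,FL)=129/4, d(FL,M)=95/2, d(FL,U)=75/2, d(FL,X)=43
iteration 3: select EJ,X (d=19); attach at lengths (11/2, 19/2); label the merged cluster EJX
  updated: d(EJX,FL)=215/6, d(EJX,M)=128/3, d(EJX,U)=148/3
iteration 4: select M,U (d=22); attach at lengths (11, 11); label the merged cluster MU
  updated: d(EJX,MU)=46, d(FL,MU)=85/2
iteration 5: select EJX,FL (d=215/6); attach at lengths (101/12, 155/12); label the merged cluster EFJLX
  updated: d(EFJLX,MU)=223/5
iteration 6: select EFJLX,MU (d=223/5); attach at lengths (263/60, 113/10); label the merged cluster EFJLMUX
final tree: ((((E:4,J:4):11/2,X:19/2):101/12,(F:5,L:5):155/12):263/60,(M:11,U:11):113/10)
total length: 5521/60

((((E:4,J:4):11/2,X:19/2):101/12,(F:5,L:5):155/12):263/60,(M:11,U:11):113/10)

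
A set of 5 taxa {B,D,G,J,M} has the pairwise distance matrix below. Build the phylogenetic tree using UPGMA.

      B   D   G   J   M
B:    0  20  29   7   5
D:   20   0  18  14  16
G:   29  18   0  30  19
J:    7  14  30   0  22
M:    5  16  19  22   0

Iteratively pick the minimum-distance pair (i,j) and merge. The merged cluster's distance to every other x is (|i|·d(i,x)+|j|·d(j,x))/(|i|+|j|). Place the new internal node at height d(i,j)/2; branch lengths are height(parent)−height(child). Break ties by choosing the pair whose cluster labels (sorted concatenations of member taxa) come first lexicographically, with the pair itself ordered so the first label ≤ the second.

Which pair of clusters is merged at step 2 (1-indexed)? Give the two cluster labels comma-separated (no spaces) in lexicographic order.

1. join B+M (d=5) ⇒ BM; edges |B|=5/2, |M|=5/2
  updated: d(BM,D)=18, d(BM,G)=24, d(BM,J)=29/2
2. join D+J (d=14) ⇒ DJ; edges |D|=7, |J|=7
  updated: d(BM,DJ)=65/4, d(DJ,G)=24
3. join BM+DJ (d=65/4) ⇒ BDJM; edges |BM|=45/8, |DJ|=9/8
  updated: d(BDJM,G)=24
4. join BDJM+G (d=24) ⇒ BDGJM; edges |BDJM|=31/8, |G|=12
final tree: (((B:5/2,M:5/2):45/8,(D:7,J:7):9/8):31/8,G:12)
total length: 333/8

D,J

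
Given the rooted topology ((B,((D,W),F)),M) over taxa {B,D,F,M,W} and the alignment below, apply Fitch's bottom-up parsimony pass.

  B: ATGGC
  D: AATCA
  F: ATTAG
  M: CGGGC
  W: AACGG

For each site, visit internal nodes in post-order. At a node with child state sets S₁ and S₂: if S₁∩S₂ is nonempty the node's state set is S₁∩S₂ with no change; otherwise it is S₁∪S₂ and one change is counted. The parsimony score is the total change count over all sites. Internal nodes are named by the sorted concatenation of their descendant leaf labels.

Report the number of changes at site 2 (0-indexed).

site 0, node DW: D={A} ∩ W={A} → {A} (+0)
site 0, node DFW: DW={A} ∩ F={A} → {A} (+0)
site 0, node BDFW: B={A} ∩ DFW={A} → {A} (+0)
site 0, node BDFMW: BDFW={A} ∪ M={C} → {A,C} (+1)
site 1, node DW: D={A} ∩ W={A} → {A} (+0)
site 1, node DFW: DW={A} ∪ F={T} → {A,T} (+1)
site 1, node BDFW: B={T} ∩ DFW={A,T} → {T} (+0)
site 1, node BDFMW: BDFW={T} ∪ M={G} → {G,T} (+1)
site 2, node DW: D={T} ∪ W={C} → {C,T} (+1)
site 2, node DFW: DW={C,T} ∩ F={T} → {T} (+0)
site 2, node BDFW: B={G} ∪ DFW={T} → {G,T} (+1)
site 2, node BDFMW: BDFW={G,T} ∩ M={G} → {G} (+0)
site 3, node DW: D={C} ∪ W={G} → {C,G} (+1)
site 3, node DFW: DW={C,G} ∪ F={A} → {A,C,G} (+1)
site 3, node BDFW: B={G} ∩ DFW={A,C,G} → {G} (+0)
site 3, node BDFMW: BDFW={G} ∩ M={G} → {G} (+0)
site 4, node DW: D={A} ∪ W={G} → {A,G} (+1)
site 4, node DFW: DW={A,G} ∩ F={G} → {G} (+0)
site 4, node BDFW: B={C} ∪ DFW={G} → {C,G} (+1)
site 4, node BDFMW: BDFW={C,G} ∩ M={C} → {C} (+0)
per-site changes: [1, 2, 2, 2, 2]; total = 9

2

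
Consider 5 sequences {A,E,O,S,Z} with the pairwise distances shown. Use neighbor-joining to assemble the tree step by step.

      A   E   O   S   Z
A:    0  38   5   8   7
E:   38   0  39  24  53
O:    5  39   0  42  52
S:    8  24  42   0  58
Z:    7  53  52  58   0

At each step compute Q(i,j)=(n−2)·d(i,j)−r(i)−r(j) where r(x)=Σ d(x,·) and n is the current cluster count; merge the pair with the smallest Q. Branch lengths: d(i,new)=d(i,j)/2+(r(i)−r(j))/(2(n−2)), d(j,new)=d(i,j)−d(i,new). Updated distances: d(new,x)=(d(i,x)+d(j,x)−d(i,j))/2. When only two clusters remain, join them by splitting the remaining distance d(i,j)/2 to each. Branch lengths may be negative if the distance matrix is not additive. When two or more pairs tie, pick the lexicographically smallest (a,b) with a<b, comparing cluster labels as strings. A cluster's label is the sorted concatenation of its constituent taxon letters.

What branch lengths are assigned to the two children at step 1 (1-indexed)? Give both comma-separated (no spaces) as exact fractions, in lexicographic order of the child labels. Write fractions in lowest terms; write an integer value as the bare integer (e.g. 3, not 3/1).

iteration 1: select E,S (d=24, Q=-214); attach at lengths (47/3, 25/3); label the merged cluster ES
  updated: d(A,ES)=11, d(ES,O)=57/2, d(ES,Z)=87/2
iteration 2: select A,Z (d=7, Q=-223/2); attach at lengths (-131/8, 187/8); label the merged cluster AZ
  updated: d(AZ,ES)=95/4, d(AZ,O)=25
iteration 3: select AZ,ES (d=95/4, Q=-309/4); attach at lengths (81/8, 109/8); label the merged cluster AESZ
  updated: d(AESZ,O)=119/8
iteration 4: select AESZ,O (d=119/8); attach at lengths (119/16, 119/16); label the merged cluster AEOSZ
final tree: (((A:-131/8,Z:187/8):81/8,(E:47/3,S:25/3):109/8):119/16,O:119/16)
total length: 557/8

47/3,25/3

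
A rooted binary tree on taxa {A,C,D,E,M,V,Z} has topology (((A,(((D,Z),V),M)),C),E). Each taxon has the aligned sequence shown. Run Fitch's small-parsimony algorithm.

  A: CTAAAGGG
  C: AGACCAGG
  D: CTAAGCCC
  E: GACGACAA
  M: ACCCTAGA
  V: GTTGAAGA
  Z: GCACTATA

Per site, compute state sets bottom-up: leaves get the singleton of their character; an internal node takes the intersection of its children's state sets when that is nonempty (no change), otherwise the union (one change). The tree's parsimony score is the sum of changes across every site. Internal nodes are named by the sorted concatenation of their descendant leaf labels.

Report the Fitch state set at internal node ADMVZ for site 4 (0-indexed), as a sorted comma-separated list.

site 0, node DZ: D={C} ∪ Z={G} → {C,G} (+1)
site 0, node DVZ: DZ={C,G} ∩ V={G} → {G} (+0)
site 0, node DMVZ: DVZ={G} ∪ M={A} → {A,G} (+1)
site 0, node ADMVZ: A={C} ∪ DMVZ={A,G} → {A,C,G} (+1)
site 0, node ACDMVZ: ADMVZ={A,C,G} ∩ C={A} → {A} (+0)
site 0, node ACDEMVZ: ACDMVZ={A} ∪ E={G} → {A,G} (+1)
site 1, node DZ: D={T} ∪ Z={C} → {C,T} (+1)
site 1, node DVZ: DZ={C,T} ∩ V={T} → {T} (+0)
site 1, node DMVZ: DVZ={T} ∪ M={C} → {C,T} (+1)
site 1, node ADMVZ: A={T} ∩ DMVZ={C,T} → {T} (+0)
site 1, node ACDMVZ: ADMVZ={T} ∪ C={G} → {G,T} (+1)
site 1, node ACDEMVZ: ACDMVZ={G,T} ∪ E={A} → {A,G,T} (+1)
site 2, node DZ: D={A} ∩ Z={A} → {A} (+0)
site 2, node DVZ: DZ={A} ∪ V={T} → {A,T} (+1)
site 2, node DMVZ: DVZ={A,T} ∪ M={C} → {A,C,T} (+1)
site 2, node ADMVZ: A={A} ∩ DMVZ={A,C,T} → {A} (+0)
site 2, node ACDMVZ: ADMVZ={A} ∩ C={A} → {A} (+0)
site 2, node ACDEMVZ: ACDMVZ={A} ∪ E={C} → {A,C} (+1)
site 3, node DZ: D={A} ∪ Z={C} → {A,C} (+1)
site 3, node DVZ: DZ={A,C} ∪ V={G} → {A,C,G} (+1)
site 3, node DMVZ: DVZ={A,C,G} ∩ M={C} → {C} (+0)
site 3, node ADMVZ: A={A} ∪ DMVZ={C} → {A,C} (+1)
site 3, node ACDMVZ: ADMVZ={A,C} ∩ C={C} → {C} (+0)
site 3, node ACDEMVZ: ACDMVZ={C} ∪ E={G} → {C,G} (+1)
site 4, node DZ: D={G} ∪ Z={T} → {G,T} (+1)
site 4, node DVZ: DZ={G,T} ∪ V={A} → {A,G,T} (+1)
site 4, node DMVZ: DVZ={A,G,T} ∩ M={T} → {T} (+0)
site 4, node ADMVZ: A={A} ∪ DMVZ={T} → {A,T} (+1)
site 4, node ACDMVZ: ADMVZ={A,T} ∪ C={C} → {A,C,T} (+1)
site 4, node ACDEMVZ: ACDMVZ={A,C,T} ∩ E={A} → {A} (+0)
site 5, node DZ: D={C} ∪ Z={A} → {A,C} (+1)
site 5, node DVZ: DZ={A,C} ∩ V={A} → {A} (+0)
site 5, node DMVZ: DVZ={A} ∩ M={A} → {A} (+0)
site 5, node ADMVZ: A={G} ∪ DMVZ={A} → {A,G} (+1)
site 5, node ACDMVZ: ADMVZ={A,G} ∩ C={A} → {A} (+0)
site 5, node ACDEMVZ: ACDMVZ={A} ∪ E={C} → {A,C} (+1)
site 6, node DZ: D={C} ∪ Z={T} → {C,T} (+1)
site 6, node DVZ: DZ={C,T} ∪ V={G} → {C,G,T} (+1)
site 6, node DMVZ: DVZ={C,G,T} ∩ M={G} → {G} (+0)
site 6, node ADMVZ: A={G} ∩ DMVZ={G} → {G} (+0)
site 6, node ACDMVZ: ADMVZ={G} ∩ C={G} → {G} (+0)
site 6, node ACDEMVZ: ACDMVZ={G} ∪ E={A} → {A,G} (+1)
site 7, node DZ: D={C} ∪ Z={A} → {A,C} (+1)
site 7, node DVZ: DZ={A,C} ∩ V={A} → {A} (+0)
site 7, node DMVZ: DVZ={A} ∩ M={A} → {A} (+0)
site 7, node ADMVZ: A={G} ∪ DMVZ={A} → {A,G} (+1)
site 7, node ACDMVZ: ADMVZ={A,G} ∩ C={G} → {G} (+0)
site 7, node ACDEMVZ: ACDMVZ={G} ∪ E={A} → {A,G} (+1)
per-site changes: [4, 4, 3, 4, 4, 3, 3, 3]; total = 28

A,T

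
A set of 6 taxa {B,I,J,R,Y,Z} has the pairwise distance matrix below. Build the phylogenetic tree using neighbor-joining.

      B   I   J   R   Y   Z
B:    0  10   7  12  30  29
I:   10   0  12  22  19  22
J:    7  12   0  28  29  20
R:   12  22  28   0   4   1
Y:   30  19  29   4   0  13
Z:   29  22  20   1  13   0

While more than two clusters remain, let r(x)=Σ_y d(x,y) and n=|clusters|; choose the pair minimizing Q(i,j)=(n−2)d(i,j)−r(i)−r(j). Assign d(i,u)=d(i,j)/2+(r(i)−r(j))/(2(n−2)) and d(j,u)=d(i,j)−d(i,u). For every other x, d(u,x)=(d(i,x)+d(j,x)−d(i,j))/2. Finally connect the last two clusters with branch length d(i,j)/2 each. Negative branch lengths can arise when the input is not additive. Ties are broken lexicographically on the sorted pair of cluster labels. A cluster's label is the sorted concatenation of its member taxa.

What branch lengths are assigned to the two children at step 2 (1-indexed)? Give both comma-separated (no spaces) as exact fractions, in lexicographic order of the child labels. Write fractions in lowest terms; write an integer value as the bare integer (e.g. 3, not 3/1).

iteration 1: select B,J (d=7, Q=-156); attach at lengths (5/2, 9/2); label the merged cluster BJ
  updated: d(BJ,I)=15/2, d(BJ,R)=33/2, d(BJ,Y)=26, d(BJ,Z)=21
iteration 2: select BJ,I (d=15/2, Q=-119); attach at lengths (23/6, 11/3); label the merged cluster BIJ
  updated: d(BIJ,R)=31/2, d(BIJ,Y)=75/4, d(BIJ,Z)=71/4
iteration 3: select BIJ,Y (d=75/4, Q=-201/4); attach at lengths (215/16, 85/16); label the merged cluster BIJY
  updated: d(BIJY,R)=3/8, d(BIJY,Z)=6
iteration 4: select BIJY,R (d=3/8, Q=-59/8); attach at lengths (43/16, -37/16); label the merged cluster BIJRY
  updated: d(BIJRY,Z)=53/16
iteration 5: select BIJRY,Z (d=53/16); attach at lengths (53/32, 53/32); label the merged cluster BIJRYZ
final tree: (((((B:5/2,J:9/2):23/6,I:11/3):215/16,Y:85/16):43/16,R:-37/16):53/32,Z:53/32)
total length: 591/16

23/6,11/3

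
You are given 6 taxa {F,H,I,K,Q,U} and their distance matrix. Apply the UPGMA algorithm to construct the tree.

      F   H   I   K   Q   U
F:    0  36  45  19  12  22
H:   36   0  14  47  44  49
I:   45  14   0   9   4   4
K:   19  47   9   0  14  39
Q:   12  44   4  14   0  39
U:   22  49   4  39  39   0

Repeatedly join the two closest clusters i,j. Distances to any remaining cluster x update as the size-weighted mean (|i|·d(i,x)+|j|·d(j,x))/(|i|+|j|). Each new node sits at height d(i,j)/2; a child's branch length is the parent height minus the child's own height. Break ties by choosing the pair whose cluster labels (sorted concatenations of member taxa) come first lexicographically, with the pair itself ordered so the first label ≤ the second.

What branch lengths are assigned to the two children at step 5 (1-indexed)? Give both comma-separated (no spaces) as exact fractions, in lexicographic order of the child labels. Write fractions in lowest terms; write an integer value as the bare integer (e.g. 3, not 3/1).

35/6,19

1. join I+Q (d=4) ⇒ IQ; edges |I|=2, |Q|=2
  updated: d(F,IQ)=57/2, d(H,IQ)=29, d(IQ,K)=23/2, d(IQ,U)=43/2
2. join IQ+K (d=23/2) ⇒ IKQ; edges |IQ|=15/4, |K|=23/4
  updated: d(F,IKQ)=76/3, d(H,IKQ)=35, d(IKQ,U)=82/3
3. join F+U (d=22) ⇒ FU; edges |F|=11, |U|=11
  updated: d(FU,H)=85/2, d(FU,IKQ)=79/3
4. join FU+IKQ (d=79/3) ⇒ FIKQU; edges |FU|=13/6, |IKQ|=89/12
  updated: d(FIKQU,H)=38
5. join FIKQU+H (d=38) ⇒ FHIKQU; edges |FIKQU|=35/6, |H|=19
final tree: (((F:11,U:11):13/6,((I:2,Q:2):15/4,K:23/4):89/12):35/6,H:19)
total length: 839/12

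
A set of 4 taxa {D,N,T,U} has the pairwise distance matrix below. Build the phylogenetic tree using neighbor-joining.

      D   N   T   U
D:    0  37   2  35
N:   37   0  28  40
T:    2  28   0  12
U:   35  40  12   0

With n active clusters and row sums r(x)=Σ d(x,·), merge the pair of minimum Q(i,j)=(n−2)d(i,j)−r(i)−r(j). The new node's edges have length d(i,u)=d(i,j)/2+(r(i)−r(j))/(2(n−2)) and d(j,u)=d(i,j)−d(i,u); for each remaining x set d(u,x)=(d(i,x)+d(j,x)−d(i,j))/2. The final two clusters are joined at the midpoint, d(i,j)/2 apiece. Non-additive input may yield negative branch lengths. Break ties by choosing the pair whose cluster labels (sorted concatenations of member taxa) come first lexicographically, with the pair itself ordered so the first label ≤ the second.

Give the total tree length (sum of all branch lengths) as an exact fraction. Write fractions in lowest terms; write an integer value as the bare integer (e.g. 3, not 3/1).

1. join D+T (d=2, Q=-112) ⇒ DT; edges |D|=9, |T|=-7
  updated: d(DT,N)=63/2, d(DT,U)=45/2
2. join DT+N (d=63/2, Q=-94) ⇒ DNT; edges |DT|=7, |N|=49/2
  updated: d(DNT,U)=31/2
3. join DNT+U (d=31/2) ⇒ DNTU; edges |DNT|=31/4, |U|=31/4
final tree: (((D:9,T:-7):7,N:49/2):31/4,U:31/4)
total length: 49

49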